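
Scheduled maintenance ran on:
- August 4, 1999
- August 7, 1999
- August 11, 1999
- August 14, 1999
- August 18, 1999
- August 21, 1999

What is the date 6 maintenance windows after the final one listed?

September 11, 1999

Gaps: 3, 4, 3, 4, 3 days — not constant, but cyclic with period 2.
The events fall on every Wednesday and Saturday.
The following Wednesday is August 25, 1999.
Next Saturday: August 28, 1999.
Next Wednesday: September 1, 1999.
The following Saturday is September 4, 1999.
The following Wednesday is September 8, 1999.
The following Saturday is September 11, 1999.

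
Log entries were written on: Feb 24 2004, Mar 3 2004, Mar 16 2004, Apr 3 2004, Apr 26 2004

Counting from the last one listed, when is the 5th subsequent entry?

Nov 2 2004

The spacing grows by 5 each time: 8, 13, 18, 23 days.
Next gap: 28 days. Apr 26 2004 + 28 days = May 24 2004.
Next gap: 33 days. May 24 2004 + 33 days = Jun 26 2004.
Next gap: 38 days. Jun 26 2004 + 38 days = Aug 3 2004.
Next gap: 43 days. Aug 3 2004 + 43 days = Sep 15 2004.
Next gap: 48 days. Sep 15 2004 + 48 days = Nov 2 2004.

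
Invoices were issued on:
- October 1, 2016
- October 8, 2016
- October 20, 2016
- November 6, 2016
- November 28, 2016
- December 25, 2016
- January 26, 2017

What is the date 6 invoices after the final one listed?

November 19, 2017

Gaps: 7, 12, 17, 22, 27, 32 days — each gap is 5 larger than the previous one.
Next gap: 37 days. January 26, 2017 + 37 days = March 4, 2017.
Next gap: 42 days. March 4, 2017 + 42 days = April 15, 2017.
Next gap: 47 days. April 15, 2017 + 47 days = June 1, 2017.
Next gap: 52 days. June 1, 2017 + 52 days = July 23, 2017.
Next gap: 57 days. July 23, 2017 + 57 days = September 18, 2017.
Next gap: 62 days. September 18, 2017 + 62 days = November 19, 2017.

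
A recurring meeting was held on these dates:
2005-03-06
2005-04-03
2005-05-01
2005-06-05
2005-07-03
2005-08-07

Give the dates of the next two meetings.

All dates are Sundays, 28, 28, 35, 28, 35 days apart.
Specifically, the 1st Sunday of each month.
September 2005 — 1st Sunday is 2005-09-04.
October 2005 — 1st Sunday is 2005-10-02.

2005-09-04, 2005-10-02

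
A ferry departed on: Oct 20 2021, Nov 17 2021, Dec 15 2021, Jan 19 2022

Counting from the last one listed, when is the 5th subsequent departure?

These are Wednesdays at 28- or 35-day spacing (28, 28, 35).
The pattern: 3rd Wednesday of the month.
3rd Wednesday of February 2022: Feb 16 2022.
3rd Wednesday of March 2022: Mar 16 2022.
3rd Wednesday of April 2022: Apr 20 2022.
May 2022 — 3rd Wednesday is May 18 2022.
June 2022 — 3rd Wednesday is Jun 15 2022.

Jun 15 2022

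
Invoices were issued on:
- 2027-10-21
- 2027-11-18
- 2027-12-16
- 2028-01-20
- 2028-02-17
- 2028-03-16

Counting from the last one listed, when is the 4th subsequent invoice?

2028-07-20

Gaps: 28, 28, 35, 28, 28 days — a mix of 28 and 35. Every date is a Thursday.
Each is the 3rd Thursday of its month.
3rd Thursday of April 2028: 2028-04-20.
May 2028 — 3rd Thursday is 2028-05-18.
3rd Thursday of June 2028: 2028-06-15.
3rd Thursday of July 2028: 2028-07-20.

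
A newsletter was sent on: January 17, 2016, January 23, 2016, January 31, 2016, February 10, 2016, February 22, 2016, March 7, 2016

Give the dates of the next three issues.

Gaps: 6, 8, 10, 12, 14 days — each gap is 2 larger than the previous one.
Next gap: 16 days. March 7, 2016 + 16 days = March 23, 2016.
Next gap: 18 days. March 23, 2016 + 18 days = April 10, 2016.
Next gap: 20 days. April 10, 2016 + 20 days = April 30, 2016.

March 23, 2016; April 10, 2016; April 30, 2016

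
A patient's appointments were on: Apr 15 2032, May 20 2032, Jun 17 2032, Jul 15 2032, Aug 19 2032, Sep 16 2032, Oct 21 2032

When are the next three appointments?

These are Thursdays at 28- or 35-day spacing (35, 28, 28, 35, 28, 35).
The pattern: 3rd Thursday of the month.
3rd Thursday of November 2032: Nov 18 2032.
3rd Thursday of December 2032: Dec 16 2032.
3rd Thursday of January 2033: Jan 20 2033.

Nov 18 2032, Dec 16 2032, Jan 20 2033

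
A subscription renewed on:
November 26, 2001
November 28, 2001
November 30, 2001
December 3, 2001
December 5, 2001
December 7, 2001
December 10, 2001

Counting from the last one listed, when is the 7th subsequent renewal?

December 26, 2001

Every event lands on a Monday or Wednesday or Friday (gaps cycle 2, 2, 3, 2, 2, 3).
So the schedule is: every Monday, Wednesday and Friday.
The following Wednesday is December 12, 2001.
The following Friday is December 14, 2001.
Next Monday: December 17, 2001.
The following Wednesday is December 19, 2001.
Next Friday: December 21, 2001.
Next Monday: December 24, 2001.
The following Wednesday is December 26, 2001.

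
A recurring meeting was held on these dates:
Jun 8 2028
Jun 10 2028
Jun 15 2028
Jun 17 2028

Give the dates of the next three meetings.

Jun 22 2028, Jun 24 2028, Jun 29 2028

The gap pattern 2, 5, 2 repeats every 2 events.
These are the Thursdays and Saturdays of each week.
The following Thursday is Jun 22 2028.
The following Saturday is Jun 24 2028.
The following Thursday is Jun 29 2028.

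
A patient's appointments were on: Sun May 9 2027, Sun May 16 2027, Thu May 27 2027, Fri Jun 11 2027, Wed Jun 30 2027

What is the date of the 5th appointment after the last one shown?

Thu Dec 2 2027

Intervals are 7, 11, 15, 19 days — an arithmetic progression with common difference 4.
Next gap: 23 days. Wed Jun 30 2027 + 23 days = Fri Jul 23 2027.
Next gap: 27 days. Fri Jul 23 2027 + 27 days = Thu Aug 19 2027.
Next gap: 31 days. Thu Aug 19 2027 + 31 days = Sun Sep 19 2027.
Next gap: 35 days. Sun Sep 19 2027 + 35 days = Sun Oct 24 2027.
Next gap: 39 days. Sun Oct 24 2027 + 39 days = Thu Dec 2 2027.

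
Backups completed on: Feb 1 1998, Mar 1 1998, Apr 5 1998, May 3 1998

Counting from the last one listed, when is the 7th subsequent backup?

All dates are Sundays, 28, 35, 28 days apart.
Specifically, the 1st Sunday of each month.
1st Sunday of June 1998: Jun 7 1998.
July 1998 — 1st Sunday is Jul 5 1998.
1st Sunday of August 1998: Aug 2 1998.
1st Sunday of September 1998: Sep 6 1998.
1st Sunday of October 1998: Oct 4 1998.
1st Sunday of November 1998: Nov 1 1998.
1st Sunday of December 1998: Dec 6 1998.

Dec 6 1998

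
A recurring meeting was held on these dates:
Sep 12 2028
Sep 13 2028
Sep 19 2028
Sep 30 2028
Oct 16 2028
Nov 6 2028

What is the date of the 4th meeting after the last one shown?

Gaps: 1, 6, 11, 16, 21 days — each gap is 5 larger than the previous one.
Next gap: 26 days. Nov 6 2028 + 26 days = Dec 2 2028.
Next gap: 31 days. Dec 2 2028 + 31 days = Jan 2 2029.
Next gap: 36 days. Jan 2 2029 + 36 days = Feb 7 2029.
Next gap: 41 days. Feb 7 2029 + 41 days = Mar 20 2029.

Mar 20 2029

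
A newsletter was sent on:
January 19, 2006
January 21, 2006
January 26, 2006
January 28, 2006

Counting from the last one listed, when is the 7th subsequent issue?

Gaps: 2, 5, 2 days — not constant, but cyclic with period 2.
The events fall on every Thursday and Saturday.
Next Thursday: February 2, 2006.
Next Saturday: February 4, 2006.
The following Thursday is February 9, 2006.
The following Saturday is February 11, 2006.
The following Thursday is February 16, 2006.
The following Saturday is February 18, 2006.
Next Thursday: February 23, 2006.

February 23, 2006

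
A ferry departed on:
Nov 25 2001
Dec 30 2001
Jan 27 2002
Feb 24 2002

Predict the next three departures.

All Sundays; the gaps (35, 28, 28) vary with month length.
This is the last Sunday of each month.
March 2002 ends with Sunday Mar 31 2002.
April 2002 ends with Sunday Apr 28 2002.
May 2002 ends with Sunday May 26 2002.

Mar 31 2002, Apr 28 2002, May 26 2002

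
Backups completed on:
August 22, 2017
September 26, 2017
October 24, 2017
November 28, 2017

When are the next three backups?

All dates are Tuesdays, 35, 28, 35 days apart.
Specifically, the 4th Tuesday of each month.
4th Tuesday of December 2017: December 26, 2017.
4th Tuesday of January 2018: January 23, 2018.
4th Tuesday of February 2018: February 27, 2018.

December 26, 2017; January 23, 2018; February 27, 2018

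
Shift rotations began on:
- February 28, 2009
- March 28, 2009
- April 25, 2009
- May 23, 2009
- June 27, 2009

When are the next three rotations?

These are Saturdays at 28- or 35-day spacing (28, 28, 28, 35).
The pattern: 4th Saturday of the month.
4th Saturday of July 2009: July 25, 2009.
4th Saturday of August 2009: August 22, 2009.
4th Saturday of September 2009: September 26, 2009.

July 25, 2009; August 22, 2009; September 26, 2009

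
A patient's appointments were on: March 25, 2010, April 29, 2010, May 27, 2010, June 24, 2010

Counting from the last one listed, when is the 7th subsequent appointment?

These are Thursdays with 35, 28, 28-day gaps.
Each is the final Thursday of its month — April 29, 2010 is past the 28th, so '4th Thursday' doesn't fit.
July 2010 ends with Thursday July 29, 2010.
Last Thursday of August 2010: August 26, 2010.
Last Thursday of September 2010: September 30, 2010.
October 2010 ends with Thursday October 28, 2010.
Last Thursday of November 2010: November 25, 2010.
December 2010 ends with Thursday December 30, 2010.
Last Thursday of January 2011: January 27, 2011.

January 27, 2011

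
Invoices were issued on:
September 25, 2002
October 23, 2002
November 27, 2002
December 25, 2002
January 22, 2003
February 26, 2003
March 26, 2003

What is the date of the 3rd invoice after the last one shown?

All dates are Wednesdays, 28, 35, 28, 28, 35, 28 days apart.
Specifically, the 4th Wednesday of each month.
4th Wednesday of April 2003: April 23, 2003.
May 2003 — 4th Wednesday is May 28, 2003.
4th Wednesday of June 2003: June 25, 2003.

June 25, 2003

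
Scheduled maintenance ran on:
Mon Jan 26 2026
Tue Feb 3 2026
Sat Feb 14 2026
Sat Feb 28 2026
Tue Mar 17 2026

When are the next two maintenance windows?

Gaps: 8, 11, 14, 17 days — each gap is 3 larger than the previous one.
Next gap: 20 days. Tue Mar 17 2026 + 20 days = Mon Apr 6 2026.
Next gap: 23 days. Mon Apr 6 2026 + 23 days = Wed Apr 29 2026.

Mon Apr 6 2026, Wed Apr 29 2026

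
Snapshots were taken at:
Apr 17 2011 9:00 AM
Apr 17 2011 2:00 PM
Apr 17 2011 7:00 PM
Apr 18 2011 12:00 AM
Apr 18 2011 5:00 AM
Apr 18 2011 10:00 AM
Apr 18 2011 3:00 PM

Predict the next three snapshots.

Apr 18 2011 8:00 PM, Apr 19 2011 1:00 AM, Apr 19 2011 6:00 AM

Gaps: 5, 5, 5, 5, 5, 5 hours — each event is 5 hours after the previous one.
Apr 18 2011 3:00 PM + 5 h = Apr 18 2011 8:00 PM.
Apr 18 2011 8:00 PM + 5 h = Apr 19 2011 1:00 AM.
Apr 19 2011 1:00 AM + 5 h = Apr 19 2011 6:00 AM.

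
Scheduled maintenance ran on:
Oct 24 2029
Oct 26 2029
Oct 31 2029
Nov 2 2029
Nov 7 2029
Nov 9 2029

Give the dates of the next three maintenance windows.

Nov 14 2029, Nov 16 2029, Nov 21 2029

Every event lands on a Wednesday or Friday (gaps cycle 2, 5, 2, 5, 2).
So the schedule is: every Wednesday and Friday.
Next Wednesday: Nov 14 2029.
The following Friday is Nov 16 2029.
Next Wednesday: Nov 21 2029.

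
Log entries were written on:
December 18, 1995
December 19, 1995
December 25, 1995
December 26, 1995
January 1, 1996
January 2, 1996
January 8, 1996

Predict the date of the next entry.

January 9, 1996

The gap pattern 1, 6, 1, 6, 1, 6 repeats every 2 events.
These are the Mondays and Tuesdays of each week.
Next Tuesday: January 9, 1996.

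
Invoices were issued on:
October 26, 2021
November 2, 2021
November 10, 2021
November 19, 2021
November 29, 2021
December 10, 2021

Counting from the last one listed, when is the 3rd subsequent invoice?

The spacing grows by 1 each time: 7, 8, 9, 10, 11 days.
Next gap: 12 days. December 10, 2021 + 12 days = December 22, 2021.
Next gap: 13 days. December 22, 2021 + 13 days = January 4, 2022.
Next gap: 14 days. January 4, 2022 + 14 days = January 18, 2022.

January 18, 2022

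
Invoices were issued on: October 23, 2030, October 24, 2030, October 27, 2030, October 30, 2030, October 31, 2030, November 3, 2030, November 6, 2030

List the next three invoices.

Every event lands on a Wednesday or Thursday or Sunday (gaps cycle 1, 3, 3, 1, 3, 3).
So the schedule is: every Wednesday, Thursday and Sunday.
The following Thursday is November 7, 2030.
The following Sunday is November 10, 2030.
The following Wednesday is November 13, 2030.

November 7, 2030; November 10, 2030; November 13, 2030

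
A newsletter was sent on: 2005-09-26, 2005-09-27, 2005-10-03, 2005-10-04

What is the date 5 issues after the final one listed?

Every event lands on a Monday or Tuesday (gaps cycle 1, 6, 1).
So the schedule is: every Monday and Tuesday.
Next Monday: 2005-10-10.
The following Tuesday is 2005-10-11.
Next Monday: 2005-10-17.
The following Tuesday is 2005-10-18.
The following Monday is 2005-10-24.

2005-10-24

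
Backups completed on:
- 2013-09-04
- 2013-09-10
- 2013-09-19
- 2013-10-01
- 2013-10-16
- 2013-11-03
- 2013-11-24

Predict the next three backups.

The spacing grows by 3 each time: 6, 9, 12, 15, 18, 21 days.
Next gap: 24 days. 2013-11-24 + 24 days = 2013-12-18.
Next gap: 27 days. 2013-12-18 + 27 days = 2014-01-14.
Next gap: 30 days. 2014-01-14 + 30 days = 2014-02-13.

2013-12-18, 2014-01-14, 2014-02-13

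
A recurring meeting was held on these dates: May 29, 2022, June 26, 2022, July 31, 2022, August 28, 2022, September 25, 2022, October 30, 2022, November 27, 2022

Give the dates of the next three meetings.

December 25, 2022; January 29, 2023; February 26, 2023

These are Sundays with 28, 35, 28, 28, 35, 28-day gaps.
Each is the final Sunday of its month — May 29, 2022 is past the 28th, so '4th Sunday' doesn't fit.
December 2022 ends with Sunday December 25, 2022.
Last Sunday of January 2023: January 29, 2023.
Last Sunday of February 2023: February 26, 2023.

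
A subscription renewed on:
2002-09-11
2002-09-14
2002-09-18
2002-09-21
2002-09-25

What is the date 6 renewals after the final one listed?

2002-10-16

The gap pattern 3, 4, 3, 4 repeats every 2 events.
These are the Wednesdays and Saturdays of each week.
Next Saturday: 2002-09-28.
The following Wednesday is 2002-10-02.
The following Saturday is 2002-10-05.
The following Wednesday is 2002-10-09.
Next Saturday: 2002-10-12.
The following Wednesday is 2002-10-16.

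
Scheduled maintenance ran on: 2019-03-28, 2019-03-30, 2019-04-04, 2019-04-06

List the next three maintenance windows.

The gap pattern 2, 5, 2 repeats every 2 events.
These are the Thursdays and Saturdays of each week.
Next Thursday: 2019-04-11.
The following Saturday is 2019-04-13.
The following Thursday is 2019-04-18.

2019-04-11, 2019-04-13, 2019-04-18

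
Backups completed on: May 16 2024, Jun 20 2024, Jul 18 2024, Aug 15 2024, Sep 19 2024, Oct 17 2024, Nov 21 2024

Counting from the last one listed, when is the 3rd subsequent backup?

These are Thursdays at 28- or 35-day spacing (35, 28, 28, 35, 28, 35).
The pattern: 3rd Thursday of the month.
3rd Thursday of December 2024: Dec 19 2024.
January 2025 — 3rd Thursday is Jan 16 2025.
February 2025 — 3rd Thursday is Feb 20 2025.

Feb 20 2025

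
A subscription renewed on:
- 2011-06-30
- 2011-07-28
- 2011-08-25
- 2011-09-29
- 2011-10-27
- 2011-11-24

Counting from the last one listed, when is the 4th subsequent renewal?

All Thursdays; the gaps (28, 28, 35, 28, 28) vary with month length.
This is the last Thursday of each month.
December 2011 ends with Thursday 2011-12-29.
January 2012 ends with Thursday 2012-01-26.
Last Thursday of February 2012: 2012-02-23.
March 2012 ends with Thursday 2012-03-29.

2012-03-29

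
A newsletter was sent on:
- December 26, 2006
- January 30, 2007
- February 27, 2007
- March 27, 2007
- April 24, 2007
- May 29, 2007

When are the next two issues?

These are Tuesdays with 35, 28, 28, 28, 35-day gaps.
Each is the final Tuesday of its month — January 30, 2007 is past the 28th, so '4th Tuesday' doesn't fit.
June 2007 ends with Tuesday June 26, 2007.
July 2007 ends with Tuesday July 31, 2007.

June 26, 2007; July 31, 2007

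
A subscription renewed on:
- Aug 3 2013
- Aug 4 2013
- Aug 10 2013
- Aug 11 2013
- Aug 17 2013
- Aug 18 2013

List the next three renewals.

Aug 24 2013, Aug 25 2013, Aug 31 2013

The gap pattern 1, 6, 1, 6, 1 repeats every 2 events.
These are the Saturdays and Sundays of each week.
The following Saturday is Aug 24 2013.
Next Sunday: Aug 25 2013.
Next Saturday: Aug 31 2013.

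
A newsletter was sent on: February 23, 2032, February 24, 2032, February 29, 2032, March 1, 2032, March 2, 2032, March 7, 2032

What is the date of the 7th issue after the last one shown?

The gap pattern 1, 5, 1, 1, 5 repeats every 3 events.
These are the Mondays, Tuesdays and Sundays of each week.
The following Monday is March 8, 2032.
The following Tuesday is March 9, 2032.
Next Sunday: March 14, 2032.
Next Monday: March 15, 2032.
Next Tuesday: March 16, 2032.
The following Sunday is March 21, 2032.
The following Monday is March 22, 2032.

March 22, 2032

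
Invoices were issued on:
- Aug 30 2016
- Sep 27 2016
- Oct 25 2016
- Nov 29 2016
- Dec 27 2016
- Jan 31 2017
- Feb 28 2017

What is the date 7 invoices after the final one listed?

All Tuesdays; the gaps (28, 28, 35, 28, 35, 28) vary with month length.
This is the last Tuesday of each month.
Last Tuesday of March 2017: Mar 28 2017.
April 2017 ends with Tuesday Apr 25 2017.
May 2017 ends with Tuesday May 30 2017.
June 2017 ends with Tuesday Jun 27 2017.
July 2017 ends with Tuesday Jul 25 2017.
Last Tuesday of August 2017: Aug 29 2017.
Last Tuesday of September 2017: Sep 26 2017.

Sep 26 2017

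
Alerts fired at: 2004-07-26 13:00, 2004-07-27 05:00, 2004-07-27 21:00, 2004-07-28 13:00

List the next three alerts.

2004-07-29 05:00, 2004-07-29 21:00, 2004-07-30 13:00

Spacing: 16, 16, 16 h — constant 16 h.
2004-07-28 13:00 + 16 h = 2004-07-29 05:00.
2004-07-29 05:00 + 16 h = 2004-07-29 21:00.
2004-07-29 21:00 + 16 h = 2004-07-30 13:00.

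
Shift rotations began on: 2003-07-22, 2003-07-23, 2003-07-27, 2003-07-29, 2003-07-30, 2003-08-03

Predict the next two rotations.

Every event lands on a Tuesday or Wednesday or Sunday (gaps cycle 1, 4, 2, 1, 4).
So the schedule is: every Tuesday, Wednesday and Sunday.
The following Tuesday is 2003-08-05.
The following Wednesday is 2003-08-06.

2003-08-05, 2003-08-06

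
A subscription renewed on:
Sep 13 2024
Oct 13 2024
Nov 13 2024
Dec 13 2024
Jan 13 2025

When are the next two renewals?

Feb 13 2025, Mar 13 2025

The day-of-month is always 13 (30, 31, 30, 31 days between events).
So this recurs on the 13th of each month.
February 2025: Feb 13 2025.
Next: March 2025 → Mar 13 2025.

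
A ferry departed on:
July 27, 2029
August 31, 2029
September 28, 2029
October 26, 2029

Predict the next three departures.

Every date is a Friday; gaps 35, 28, 28 days.
Each is the last Friday of its month (at least one falls on the 29th or later, ruling out '4th Friday').
Last Friday of November 2029: November 30, 2029.
December 2029 ends with Friday December 28, 2029.
January 2030 ends with Friday January 25, 2030.

November 30, 2029; December 28, 2029; January 25, 2030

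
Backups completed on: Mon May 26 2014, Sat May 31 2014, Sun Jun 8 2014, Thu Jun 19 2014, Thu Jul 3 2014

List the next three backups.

Intervals are 5, 8, 11, 14 days — an arithmetic progression with common difference 3.
Next gap: 17 days. Thu Jul 3 2014 + 17 days = Sun Jul 20 2014.
Next gap: 20 days. Sun Jul 20 2014 + 20 days = Sat Aug 9 2014.
Next gap: 23 days. Sat Aug 9 2014 + 23 days = Mon Sep 1 2014.

Sun Jul 20 2014, Sat Aug 9 2014, Mon Sep 1 2014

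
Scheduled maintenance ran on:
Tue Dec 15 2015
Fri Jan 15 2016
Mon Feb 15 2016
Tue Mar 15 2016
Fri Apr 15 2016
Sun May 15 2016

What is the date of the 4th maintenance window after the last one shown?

The day-of-month is always 15 (31, 31, 29, 31, 30 days between events).
So this recurs on the 15th of each month.
June 2016: Wed Jun 15 2016.
Next: July 2016 → Fri Jul 15 2016.
August 2016: Mon Aug 15 2016.
September 2016: Thu Sep 15 2016.

Thu Sep 15 2016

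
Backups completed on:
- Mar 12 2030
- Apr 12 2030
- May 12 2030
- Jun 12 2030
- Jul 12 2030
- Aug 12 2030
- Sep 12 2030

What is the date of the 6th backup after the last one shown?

Gaps: 31, 30, 31, 30, 31, 31 days — not constant. Every event is on the 12th of the month.
Pattern: the 12th of each month.
Next: October 2030 → Oct 12 2030.
Next: November 2030 → Nov 12 2030.
Next: December 2030 → Dec 12 2030.
Next: January 2031 → Jan 12 2031.
Next: February 2031 → Feb 12 2031.
Next: March 2031 → Mar 12 2031.

Mar 12 2031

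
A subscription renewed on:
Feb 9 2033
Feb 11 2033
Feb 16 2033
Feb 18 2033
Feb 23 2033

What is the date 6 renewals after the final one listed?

Mar 16 2033

Every event lands on a Wednesday or Friday (gaps cycle 2, 5, 2, 5).
So the schedule is: every Wednesday and Friday.
Next Friday: Feb 25 2033.
The following Wednesday is Mar 2 2033.
Next Friday: Mar 4 2033.
Next Wednesday: Mar 9 2033.
Next Friday: Mar 11 2033.
The following Wednesday is Mar 16 2033.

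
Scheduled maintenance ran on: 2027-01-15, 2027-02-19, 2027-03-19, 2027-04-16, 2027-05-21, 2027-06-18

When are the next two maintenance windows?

2027-07-16, 2027-08-20

All dates are Fridays, 35, 28, 28, 35, 28 days apart.
Specifically, the 3rd Friday of each month.
July 2027 — 3rd Friday is 2027-07-16.
August 2027 — 3rd Friday is 2027-08-20.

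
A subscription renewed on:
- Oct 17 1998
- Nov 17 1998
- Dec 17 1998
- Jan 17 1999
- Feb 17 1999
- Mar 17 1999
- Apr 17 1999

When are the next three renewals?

The day-of-month is always 17 (31, 30, 31, 31, 28, 31 days between events).
So this recurs on the 17th of each month.
May 1999: May 17 1999.
June 1999: Jun 17 1999.
Next: July 1999 → Jul 17 1999.

May 17 1999, Jun 17 1999, Jul 17 1999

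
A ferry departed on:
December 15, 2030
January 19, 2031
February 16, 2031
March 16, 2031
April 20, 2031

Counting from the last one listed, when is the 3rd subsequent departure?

July 20, 2031

These are Sundays at 28- or 35-day spacing (35, 28, 28, 35).
The pattern: 3rd Sunday of the month.
May 2031 — 3rd Sunday is May 18, 2031.
3rd Sunday of June 2031: June 15, 2031.
3rd Sunday of July 2031: July 20, 2031.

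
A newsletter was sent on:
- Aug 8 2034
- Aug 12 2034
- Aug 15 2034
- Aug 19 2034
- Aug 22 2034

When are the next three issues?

The gap pattern 4, 3, 4, 3 repeats every 2 events.
These are the Tuesdays and Saturdays of each week.
Next Saturday: Aug 26 2034.
The following Tuesday is Aug 29 2034.
Next Saturday: Sep 2 2034.

Aug 26 2034, Aug 29 2034, Sep 2 2034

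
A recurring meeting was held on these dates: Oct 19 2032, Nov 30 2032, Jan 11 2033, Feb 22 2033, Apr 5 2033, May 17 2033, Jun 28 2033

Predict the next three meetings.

Aug 9 2033, Sep 20 2033, Nov 1 2033

Gaps between consecutive events: 42, 42, 42, 42, 42, 42 days — a constant 42-day interval.
Jun 28 2033 + 42 days = Aug 9 2033.
Aug 9 2033 + 42 days = Sep 20 2033.
Sep 20 2033 + 42 days = Nov 1 2033.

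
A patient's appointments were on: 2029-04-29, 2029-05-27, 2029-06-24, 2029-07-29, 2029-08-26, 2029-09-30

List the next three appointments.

All Sundays; the gaps (28, 28, 35, 28, 35) vary with month length.
This is the last Sunday of each month.
Last Sunday of October 2029: 2029-10-28.
November 2029 ends with Sunday 2029-11-25.
Last Sunday of December 2029: 2029-12-30.

2029-10-28, 2029-11-25, 2029-12-30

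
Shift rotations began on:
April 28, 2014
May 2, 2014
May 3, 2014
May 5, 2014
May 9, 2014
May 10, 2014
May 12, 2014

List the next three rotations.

May 16, 2014; May 17, 2014; May 19, 2014

Every event lands on a Monday or Friday or Saturday (gaps cycle 4, 1, 2, 4, 1, 2).
So the schedule is: every Monday, Friday and Saturday.
The following Friday is May 16, 2014.
Next Saturday: May 17, 2014.
Next Monday: May 19, 2014.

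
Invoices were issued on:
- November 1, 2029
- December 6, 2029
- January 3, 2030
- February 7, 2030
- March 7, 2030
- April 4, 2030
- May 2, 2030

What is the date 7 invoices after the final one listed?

All dates are Thursdays, 35, 28, 35, 28, 28, 28 days apart.
Specifically, the 1st Thursday of each month.
1st Thursday of June 2030: June 6, 2030.
1st Thursday of July 2030: July 4, 2030.
August 2030 — 1st Thursday is August 1, 2030.
1st Thursday of September 2030: September 5, 2030.
October 2030 — 1st Thursday is October 3, 2030.
November 2030 — 1st Thursday is November 7, 2030.
December 2030 — 1st Thursday is December 5, 2030.

December 5, 2030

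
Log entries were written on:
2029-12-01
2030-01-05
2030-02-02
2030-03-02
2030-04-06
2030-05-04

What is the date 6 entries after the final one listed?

2030-11-02

These are Saturdays at 28- or 35-day spacing (35, 28, 28, 35, 28).
The pattern: 1st Saturday of the month.
June 2030 — 1st Saturday is 2030-06-01.
July 2030 — 1st Saturday is 2030-07-06.
August 2030 — 1st Saturday is 2030-08-03.
September 2030 — 1st Saturday is 2030-09-07.
1st Saturday of October 2030: 2030-10-05.
November 2030 — 1st Saturday is 2030-11-02.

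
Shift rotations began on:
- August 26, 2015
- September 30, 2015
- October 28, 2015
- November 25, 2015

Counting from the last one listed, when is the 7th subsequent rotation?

Every date is a Wednesday; gaps 35, 28, 28 days.
Each is the last Wednesday of its month (at least one falls on the 29th or later, ruling out '4th Wednesday').
Last Wednesday of December 2015: December 30, 2015.
January 2016 ends with Wednesday January 27, 2016.
Last Wednesday of February 2016: February 24, 2016.
Last Wednesday of March 2016: March 30, 2016.
April 2016 ends with Wednesday April 27, 2016.
Last Wednesday of May 2016: May 25, 2016.
Last Wednesday of June 2016: June 29, 2016.

June 29, 2016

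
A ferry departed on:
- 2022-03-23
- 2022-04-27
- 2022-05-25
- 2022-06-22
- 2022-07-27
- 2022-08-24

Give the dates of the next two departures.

2022-09-28, 2022-10-26

These are Wednesdays at 28- or 35-day spacing (35, 28, 28, 35, 28).
The pattern: 4th Wednesday of the month.
4th Wednesday of September 2022: 2022-09-28.
October 2022 — 4th Wednesday is 2022-10-26.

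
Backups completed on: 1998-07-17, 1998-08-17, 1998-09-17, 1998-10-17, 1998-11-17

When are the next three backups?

1998-12-17, 1999-01-17, 1999-02-17

Each date is the 17th; the gaps (31, 31, 30, 31) track the month lengths.
The rule is the 17th of each month.
December 1998: 1998-12-17.
Next: January 1999 → 1999-01-17.
February 1999: 1999-02-17.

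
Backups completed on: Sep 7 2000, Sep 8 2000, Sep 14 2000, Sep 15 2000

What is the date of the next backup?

Gaps: 1, 6, 1 days — not constant, but cyclic with period 2.
The events fall on every Thursday and Friday.
Next Thursday: Sep 21 2000.

Sep 21 2000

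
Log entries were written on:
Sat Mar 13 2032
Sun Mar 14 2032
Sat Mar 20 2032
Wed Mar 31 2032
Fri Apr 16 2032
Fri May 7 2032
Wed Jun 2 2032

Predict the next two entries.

Sat Jul 3 2032, Sun Aug 8 2032

Intervals are 1, 6, 11, 16, 21, 26 days — an arithmetic progression with common difference 5.
Next gap: 31 days. Wed Jun 2 2032 + 31 days = Sat Jul 3 2032.
Next gap: 36 days. Sat Jul 3 2032 + 36 days = Sun Aug 8 2032.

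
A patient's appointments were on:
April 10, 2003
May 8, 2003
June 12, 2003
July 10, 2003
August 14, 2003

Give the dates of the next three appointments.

September 11, 2003; October 9, 2003; November 13, 2003

All dates are Thursdays, 28, 35, 28, 35 days apart.
Specifically, the 2nd Thursday of each month.
2nd Thursday of September 2003: September 11, 2003.
October 2003 — 2nd Thursday is October 9, 2003.
2nd Thursday of November 2003: November 13, 2003.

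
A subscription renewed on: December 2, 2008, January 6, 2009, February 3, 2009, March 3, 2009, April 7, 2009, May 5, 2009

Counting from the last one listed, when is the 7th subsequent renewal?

All dates are Tuesdays, 35, 28, 28, 35, 28 days apart.
Specifically, the 1st Tuesday of each month.
1st Tuesday of June 2009: June 2, 2009.
1st Tuesday of July 2009: July 7, 2009.
1st Tuesday of August 2009: August 4, 2009.
September 2009 — 1st Tuesday is September 1, 2009.
October 2009 — 1st Tuesday is October 6, 2009.
November 2009 — 1st Tuesday is November 3, 2009.
December 2009 — 1st Tuesday is December 1, 2009.

December 1, 2009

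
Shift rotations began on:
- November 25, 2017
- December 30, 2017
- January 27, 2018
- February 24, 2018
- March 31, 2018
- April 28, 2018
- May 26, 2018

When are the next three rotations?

These are Saturdays with 35, 28, 28, 35, 28, 28-day gaps.
Each is the final Saturday of its month — December 30, 2017 is past the 28th, so '4th Saturday' doesn't fit.
Last Saturday of June 2018: June 30, 2018.
Last Saturday of July 2018: July 28, 2018.
Last Saturday of August 2018: August 25, 2018.

June 30, 2018; July 28, 2018; August 25, 2018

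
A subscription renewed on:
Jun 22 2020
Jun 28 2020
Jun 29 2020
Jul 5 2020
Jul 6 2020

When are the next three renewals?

Jul 12 2020, Jul 13 2020, Jul 19 2020

Gaps: 6, 1, 6, 1 days — not constant, but cyclic with period 2.
The events fall on every Monday and Sunday.
The following Sunday is Jul 12 2020.
Next Monday: Jul 13 2020.
Next Sunday: Jul 19 2020.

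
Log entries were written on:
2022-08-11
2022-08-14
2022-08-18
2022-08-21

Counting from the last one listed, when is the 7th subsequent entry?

2022-09-15

Every event lands on a Thursday or Sunday (gaps cycle 3, 4, 3).
So the schedule is: every Thursday and Sunday.
The following Thursday is 2022-08-25.
Next Sunday: 2022-08-28.
The following Thursday is 2022-09-01.
The following Sunday is 2022-09-04.
Next Thursday: 2022-09-08.
Next Sunday: 2022-09-11.
The following Thursday is 2022-09-15.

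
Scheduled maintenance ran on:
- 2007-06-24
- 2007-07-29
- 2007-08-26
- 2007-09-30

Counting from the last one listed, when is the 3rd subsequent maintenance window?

2007-12-30

These are Sundays with 35, 28, 35-day gaps.
Each is the final Sunday of its month — 2007-07-29 is past the 28th, so '4th Sunday' doesn't fit.
Last Sunday of October 2007: 2007-10-28.
November 2007 ends with Sunday 2007-11-25.
Last Sunday of December 2007: 2007-12-30.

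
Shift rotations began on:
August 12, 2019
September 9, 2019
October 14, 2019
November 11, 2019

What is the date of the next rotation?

December 9, 2019

All dates are Mondays, 28, 35, 28 days apart.
Specifically, the 2nd Monday of each month.
December 2019 — 2nd Monday is December 9, 2019.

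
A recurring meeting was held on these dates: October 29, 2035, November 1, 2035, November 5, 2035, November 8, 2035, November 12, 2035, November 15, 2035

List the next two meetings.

Gaps: 3, 4, 3, 4, 3 days — not constant, but cyclic with period 2.
The events fall on every Monday and Thursday.
Next Monday: November 19, 2035.
Next Thursday: November 22, 2035.

November 19, 2035; November 22, 2035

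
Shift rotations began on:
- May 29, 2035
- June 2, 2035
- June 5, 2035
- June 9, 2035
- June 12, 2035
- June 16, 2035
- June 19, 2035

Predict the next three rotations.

June 23, 2035; June 26, 2035; June 30, 2035

The gap pattern 4, 3, 4, 3, 4, 3 repeats every 2 events.
These are the Tuesdays and Saturdays of each week.
Next Saturday: June 23, 2035.
The following Tuesday is June 26, 2035.
The following Saturday is June 30, 2035.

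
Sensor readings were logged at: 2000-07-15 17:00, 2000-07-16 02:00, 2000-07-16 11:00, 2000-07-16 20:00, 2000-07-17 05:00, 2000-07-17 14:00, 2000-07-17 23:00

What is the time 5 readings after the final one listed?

Spacing: 9, 9, 9, 9, 9, 9 h — constant 9 h.
2000-07-17 23:00 + 9 h = 2000-07-18 08:00.
2000-07-18 08:00 + 9 h = 2000-07-18 17:00.
2000-07-18 17:00 + 9 h = 2000-07-19 02:00.
2000-07-19 02:00 + 9 h = 2000-07-19 11:00.
2000-07-19 11:00 + 9 h = 2000-07-19 20:00.

2000-07-19 20:00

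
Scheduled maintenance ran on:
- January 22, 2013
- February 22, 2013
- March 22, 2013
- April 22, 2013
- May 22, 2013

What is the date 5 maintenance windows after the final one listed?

October 22, 2013

The day-of-month is always 22 (31, 28, 31, 30 days between events).
So this recurs on the 22nd of each month.
June 2013: June 22, 2013.
Next: July 2013 → July 22, 2013.
Next: August 2013 → August 22, 2013.
September 2013: September 22, 2013.
October 2013: October 22, 2013.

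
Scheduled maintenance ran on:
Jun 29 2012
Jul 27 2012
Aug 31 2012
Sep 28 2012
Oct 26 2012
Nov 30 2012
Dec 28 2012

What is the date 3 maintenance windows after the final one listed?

These are Fridays with 28, 35, 28, 28, 35, 28-day gaps.
Each is the final Friday of its month — Jun 29 2012 is past the 28th, so '4th Friday' doesn't fit.
January 2013 ends with Friday Jan 25 2013.
February 2013 ends with Friday Feb 22 2013.
March 2013 ends with Friday Mar 29 2013.

Mar 29 2013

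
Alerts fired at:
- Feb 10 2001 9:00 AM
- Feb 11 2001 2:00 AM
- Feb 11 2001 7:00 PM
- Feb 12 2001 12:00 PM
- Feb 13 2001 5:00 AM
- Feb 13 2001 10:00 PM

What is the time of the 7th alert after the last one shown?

Spacing: 17, 17, 17, 17, 17 h — constant 17 h.
Feb 13 2001 10:00 PM + 17 h = Feb 14 2001 3:00 PM.
Feb 14 2001 3:00 PM + 17 h = Feb 15 2001 8:00 AM.
Feb 15 2001 8:00 AM + 17 h = Feb 16 2001 1:00 AM.
Feb 16 2001 1:00 AM + 17 h = Feb 16 2001 6:00 PM.
Feb 16 2001 6:00 PM + 17 h = Feb 17 2001 11:00 AM.
Feb 17 2001 11:00 AM + 17 h = Feb 18 2001 4:00 AM.
Feb 18 2001 4:00 AM + 17 h = Feb 18 2001 9:00 PM.

Feb 18 2001 9:00 PM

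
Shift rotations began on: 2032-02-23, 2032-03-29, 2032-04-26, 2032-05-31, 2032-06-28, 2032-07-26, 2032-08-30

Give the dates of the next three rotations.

All Mondays; the gaps (35, 28, 35, 28, 28, 35) vary with month length.
This is the last Monday of each month.
Last Monday of September 2032: 2032-09-27.
October 2032 ends with Monday 2032-10-25.
Last Monday of November 2032: 2032-11-29.

2032-09-27, 2032-10-25, 2032-11-29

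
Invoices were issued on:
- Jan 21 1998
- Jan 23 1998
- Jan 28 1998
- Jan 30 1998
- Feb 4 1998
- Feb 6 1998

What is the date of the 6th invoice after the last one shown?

Feb 27 1998

Gaps: 2, 5, 2, 5, 2 days — not constant, but cyclic with period 2.
The events fall on every Wednesday and Friday.
The following Wednesday is Feb 11 1998.
Next Friday: Feb 13 1998.
Next Wednesday: Feb 18 1998.
Next Friday: Feb 20 1998.
Next Wednesday: Feb 25 1998.
The following Friday is Feb 27 1998.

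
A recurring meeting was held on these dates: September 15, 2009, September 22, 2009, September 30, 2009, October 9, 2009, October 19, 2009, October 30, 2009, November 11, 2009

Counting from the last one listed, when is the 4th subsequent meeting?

January 8, 2010

Gaps: 7, 8, 9, 10, 11, 12 days — each gap is 1 larger than the previous one.
Next gap: 13 days. November 11, 2009 + 13 days = November 24, 2009.
Next gap: 14 days. November 24, 2009 + 14 days = December 8, 2009.
Next gap: 15 days. December 8, 2009 + 15 days = December 23, 2009.
Next gap: 16 days. December 23, 2009 + 16 days = January 8, 2010.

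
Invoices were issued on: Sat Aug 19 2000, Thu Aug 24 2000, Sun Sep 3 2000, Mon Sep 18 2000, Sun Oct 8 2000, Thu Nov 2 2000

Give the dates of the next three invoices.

Gaps: 5, 10, 15, 20, 25 days — each gap is 5 larger than the previous one.
Next gap: 30 days. Thu Nov 2 2000 + 30 days = Sat Dec 2 2000.
Next gap: 35 days. Sat Dec 2 2000 + 35 days = Sat Jan 6 2001.
Next gap: 40 days. Sat Jan 6 2001 + 40 days = Thu Feb 15 2001.

Sat Dec 2 2000, Sat Jan 6 2001, Thu Feb 15 2001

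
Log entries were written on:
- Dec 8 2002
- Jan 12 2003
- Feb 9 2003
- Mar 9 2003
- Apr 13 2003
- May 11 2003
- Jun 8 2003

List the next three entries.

Jul 13 2003, Aug 10 2003, Sep 14 2003

All dates are Sundays, 35, 28, 28, 35, 28, 28 days apart.
Specifically, the 2nd Sunday of each month.
July 2003 — 2nd Sunday is Jul 13 2003.
August 2003 — 2nd Sunday is Aug 10 2003.
September 2003 — 2nd Sunday is Sep 14 2003.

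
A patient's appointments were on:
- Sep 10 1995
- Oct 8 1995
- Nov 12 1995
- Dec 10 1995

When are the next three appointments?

Gaps: 28, 35, 28 days — a mix of 28 and 35. Every date is a Sunday.
Each is the 2nd Sunday of its month.
January 1996 — 2nd Sunday is Jan 14 1996.
February 1996 — 2nd Sunday is Feb 11 1996.
March 1996 — 2nd Sunday is Mar 10 1996.

Jan 14 1996, Feb 11 1996, Mar 10 1996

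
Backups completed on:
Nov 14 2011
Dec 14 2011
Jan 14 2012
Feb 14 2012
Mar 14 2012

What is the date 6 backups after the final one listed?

Sep 14 2012

Each date is the 14th; the gaps (30, 31, 31, 29) track the month lengths.
The rule is the 14th of each month.
Next: April 2012 → Apr 14 2012.
May 2012: May 14 2012.
June 2012: Jun 14 2012.
July 2012: Jul 14 2012.
August 2012: Aug 14 2012.
September 2012: Sep 14 2012.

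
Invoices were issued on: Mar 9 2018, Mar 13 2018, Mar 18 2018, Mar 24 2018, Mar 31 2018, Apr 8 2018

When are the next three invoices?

Apr 17 2018, Apr 27 2018, May 8 2018

Intervals are 4, 5, 6, 7, 8 days — an arithmetic progression with common difference 1.
Next gap: 9 days. Apr 8 2018 + 9 days = Apr 17 2018.
Next gap: 10 days. Apr 17 2018 + 10 days = Apr 27 2018.
Next gap: 11 days. Apr 27 2018 + 11 days = May 8 2018.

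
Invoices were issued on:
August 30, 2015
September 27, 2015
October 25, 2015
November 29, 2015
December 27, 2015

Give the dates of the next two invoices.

January 31, 2016; February 28, 2016

All Sundays; the gaps (28, 28, 35, 28) vary with month length.
This is the last Sunday of each month.
Last Sunday of January 2016: January 31, 2016.
February 2016 ends with Sunday February 28, 2016.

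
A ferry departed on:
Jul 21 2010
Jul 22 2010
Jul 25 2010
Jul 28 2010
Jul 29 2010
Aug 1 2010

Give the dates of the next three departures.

Aug 4 2010, Aug 5 2010, Aug 8 2010

Gaps: 1, 3, 3, 1, 3 days — not constant, but cyclic with period 3.
The events fall on every Wednesday, Thursday and Sunday.
The following Wednesday is Aug 4 2010.
The following Thursday is Aug 5 2010.
The following Sunday is Aug 8 2010.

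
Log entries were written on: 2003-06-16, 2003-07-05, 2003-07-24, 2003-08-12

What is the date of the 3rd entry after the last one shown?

2003-10-08

The spacing is 19, 19, 19 days — always 19 days.
2003-08-12 + 19 days = 2003-08-31.
2003-08-31 + 19 days = 2003-09-19.
2003-09-19 + 19 days = 2003-10-08.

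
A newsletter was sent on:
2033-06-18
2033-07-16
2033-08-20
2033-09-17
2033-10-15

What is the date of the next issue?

2033-11-19

Gaps: 28, 35, 28, 28 days — a mix of 28 and 35. Every date is a Saturday.
Each is the 3rd Saturday of its month.
3rd Saturday of November 2033: 2033-11-19.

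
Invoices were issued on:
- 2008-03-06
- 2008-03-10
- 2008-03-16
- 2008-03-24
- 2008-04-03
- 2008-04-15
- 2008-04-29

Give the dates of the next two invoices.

Gaps: 4, 6, 8, 10, 12, 14 days — each gap is 2 larger than the previous one.
Next gap: 16 days. 2008-04-29 + 16 days = 2008-05-15.
Next gap: 18 days. 2008-05-15 + 18 days = 2008-06-02.

2008-05-15, 2008-06-02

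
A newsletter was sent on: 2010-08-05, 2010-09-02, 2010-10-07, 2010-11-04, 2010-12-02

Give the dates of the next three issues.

2011-01-06, 2011-02-03, 2011-03-03

These are Thursdays at 28- or 35-day spacing (28, 35, 28, 28).
The pattern: 1st Thursday of the month.
1st Thursday of January 2011: 2011-01-06.
1st Thursday of February 2011: 2011-02-03.
March 2011 — 1st Thursday is 2011-03-03.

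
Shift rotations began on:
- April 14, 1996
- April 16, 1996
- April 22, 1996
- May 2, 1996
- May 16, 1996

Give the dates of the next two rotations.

Intervals are 2, 6, 10, 14 days — an arithmetic progression with common difference 4.
Next gap: 18 days. May 16, 1996 + 18 days = June 3, 1996.
Next gap: 22 days. June 3, 1996 + 22 days = June 25, 1996.

June 3, 1996; June 25, 1996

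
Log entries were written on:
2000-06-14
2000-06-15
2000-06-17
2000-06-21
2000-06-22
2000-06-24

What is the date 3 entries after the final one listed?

2000-07-01

Every event lands on a Wednesday or Thursday or Saturday (gaps cycle 1, 2, 4, 1, 2).
So the schedule is: every Wednesday, Thursday and Saturday.
The following Wednesday is 2000-06-28.
Next Thursday: 2000-06-29.
Next Saturday: 2000-07-01.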